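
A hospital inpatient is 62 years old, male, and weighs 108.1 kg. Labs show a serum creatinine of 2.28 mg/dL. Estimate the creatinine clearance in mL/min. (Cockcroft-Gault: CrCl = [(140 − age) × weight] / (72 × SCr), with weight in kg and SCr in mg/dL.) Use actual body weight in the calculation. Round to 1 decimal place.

CrCl = (140 − 62) × 108.1 / (72 × 2.28) = 8431.8 / 164.16 ≈ 51.4 mL/min

51.4 mL/min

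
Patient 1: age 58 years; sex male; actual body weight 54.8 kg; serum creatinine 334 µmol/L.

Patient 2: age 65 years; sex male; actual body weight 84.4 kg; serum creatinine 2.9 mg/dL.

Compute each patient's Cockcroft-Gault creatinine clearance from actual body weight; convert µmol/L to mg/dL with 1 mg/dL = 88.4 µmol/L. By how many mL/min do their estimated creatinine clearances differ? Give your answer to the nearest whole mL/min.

Patient 1: SCr = 334 / 88.4 = 3.778 mg/dL
Patient 1: CrCl = (140 − 58) × 54.8 / (72 × 3.778) = 4493.6 / 272.02 ≈ 16.5 mL/min
Patient 2: CrCl = (140 − 65) × 84.4 / (72 × 2.9) = 6330.0 / 208.80 ≈ 30.3 mL/min
|16.5 − 30.3| = 13.8 mL/min

14 mL/min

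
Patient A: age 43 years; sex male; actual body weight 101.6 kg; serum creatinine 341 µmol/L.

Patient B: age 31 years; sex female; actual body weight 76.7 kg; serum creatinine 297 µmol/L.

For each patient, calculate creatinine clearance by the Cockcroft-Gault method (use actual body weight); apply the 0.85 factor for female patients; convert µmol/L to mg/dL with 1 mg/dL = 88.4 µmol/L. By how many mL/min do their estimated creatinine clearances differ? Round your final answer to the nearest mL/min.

6 mL/min

Patient A: SCr = 341 / 88.4 = 3.857 mg/dL
Patient A: CrCl = (140 − 43) × 101.6 / (72 × 3.857) = 9855.2 / 277.70 ≈ 35.5 mL/min
Patient B: SCr = 297 / 88.4 = 3.36 mg/dL
Patient B: CrCl = (140 − 31) × 76.7 / (72 × 3.36) × 0.85 = 8360.3 / 241.92 × 0.85 ≈ 29.4 mL/min
|35.5 − 29.4| = 6.1 mL/min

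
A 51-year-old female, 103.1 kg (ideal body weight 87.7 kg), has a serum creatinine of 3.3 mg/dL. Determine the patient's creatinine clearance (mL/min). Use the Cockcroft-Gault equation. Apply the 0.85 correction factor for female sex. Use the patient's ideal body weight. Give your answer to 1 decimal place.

27.9 mL/min

CrCl = (140 − 51) × 87.7 / (72 × 3.3) × 0.85 = 7805.3 / 237.60 × 0.85 ≈ 27.9 mL/min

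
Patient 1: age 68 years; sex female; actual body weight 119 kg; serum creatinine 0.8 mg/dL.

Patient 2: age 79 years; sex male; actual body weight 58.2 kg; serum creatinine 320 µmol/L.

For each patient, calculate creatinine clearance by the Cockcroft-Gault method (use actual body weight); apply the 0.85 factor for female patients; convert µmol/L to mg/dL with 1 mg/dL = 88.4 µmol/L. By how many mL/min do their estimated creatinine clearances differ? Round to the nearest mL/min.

113 mL/min

Patient 1: CrCl = (140 − 68) × 119 / (72 × 0.8) × 0.85 = 8568.0 / 57.60 × 0.85 ≈ 126.4 mL/min
Patient 2: SCr = 320 / 88.4 = 3.62 mg/dL
Patient 2: CrCl = (140 − 79) × 58.2 / (72 × 3.62) = 3550.2 / 260.64 ≈ 13.6 mL/min
|126.4 − 13.6| = 112.8 mL/min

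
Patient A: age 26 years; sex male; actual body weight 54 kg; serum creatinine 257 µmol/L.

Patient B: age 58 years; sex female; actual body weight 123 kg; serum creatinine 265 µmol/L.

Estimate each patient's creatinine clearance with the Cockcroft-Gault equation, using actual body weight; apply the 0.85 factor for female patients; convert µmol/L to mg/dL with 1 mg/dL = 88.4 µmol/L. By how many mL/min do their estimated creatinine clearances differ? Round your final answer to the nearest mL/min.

10 mL/min

Patient A: SCr = 257 / 88.4 = 2.907 mg/dL
Patient A: CrCl = (140 − 26) × 54 / (72 × 2.907) = 6156.0 / 209.30 ≈ 29.4 mL/min
Patient B: SCr = 265 / 88.4 = 2.998 mg/dL
Patient B: CrCl = (140 − 58) × 123 / (72 × 2.998) × 0.85 = 10086.0 / 215.86 × 0.85 ≈ 39.7 mL/min
|29.4 − 39.7| = 10.3 mL/min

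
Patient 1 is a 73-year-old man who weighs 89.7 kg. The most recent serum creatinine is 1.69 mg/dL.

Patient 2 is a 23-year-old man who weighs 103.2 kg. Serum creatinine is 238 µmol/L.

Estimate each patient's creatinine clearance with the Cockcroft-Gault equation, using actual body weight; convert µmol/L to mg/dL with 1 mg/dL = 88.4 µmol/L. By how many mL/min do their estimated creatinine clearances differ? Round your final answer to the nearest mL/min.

13 mL/min

Patient 1: CrCl = (140 − 73) × 89.7 / (72 × 1.69) = 6009.9 / 121.68 ≈ 49.4 mL/min
Patient 2: SCr = 238 / 88.4 = 2.692 mg/dL
Patient 2: CrCl = (140 − 23) × 103.2 / (72 × 2.692) = 12074.4 / 193.82 ≈ 62.3 mL/min
|49.4 − 62.3| = 12.9 mL/min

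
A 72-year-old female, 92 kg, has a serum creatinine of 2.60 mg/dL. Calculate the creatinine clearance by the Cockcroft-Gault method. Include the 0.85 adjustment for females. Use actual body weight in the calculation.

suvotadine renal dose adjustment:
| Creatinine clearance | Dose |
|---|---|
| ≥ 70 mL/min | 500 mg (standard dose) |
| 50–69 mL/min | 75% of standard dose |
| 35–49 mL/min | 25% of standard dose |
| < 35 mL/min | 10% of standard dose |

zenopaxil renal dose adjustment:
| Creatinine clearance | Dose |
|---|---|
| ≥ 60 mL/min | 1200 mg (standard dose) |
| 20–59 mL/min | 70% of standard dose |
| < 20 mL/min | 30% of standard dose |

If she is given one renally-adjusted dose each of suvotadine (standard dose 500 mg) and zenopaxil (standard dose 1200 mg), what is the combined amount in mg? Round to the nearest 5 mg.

CrCl = (140 − 72) × 92 / (72 × 2.6) × 0.85 = 6256.0 / 187.20 × 0.85 ≈ 28.4 mL/min
CrCl ≈ 28 mL/min.
suvotadine: < 35 mL/min → 10% of 500 mg = 50 mg.
zenopaxil: 20–59 mL/min → 70% of 1200 mg = 840 mg.
Total = 50 + 840 = 890 mg.

890 mg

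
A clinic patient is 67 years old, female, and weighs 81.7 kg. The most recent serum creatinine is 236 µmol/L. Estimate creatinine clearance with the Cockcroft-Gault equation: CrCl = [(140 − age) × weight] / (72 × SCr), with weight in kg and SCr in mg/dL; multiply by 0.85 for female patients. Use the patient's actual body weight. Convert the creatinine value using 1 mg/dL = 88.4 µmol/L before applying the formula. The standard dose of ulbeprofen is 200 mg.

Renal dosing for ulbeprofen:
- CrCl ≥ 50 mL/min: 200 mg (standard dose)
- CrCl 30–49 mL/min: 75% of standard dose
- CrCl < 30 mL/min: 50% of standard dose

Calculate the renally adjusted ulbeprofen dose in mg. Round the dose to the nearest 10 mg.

SCr = 236 / 88.4 = 2.67 mg/dL
CrCl = (140 − 67) × 81.7 / (72 × 2.67) × 0.85 = 5964.1 / 192.24 × 0.85 ≈ 26.4 mL/min
CrCl ≈ 26 mL/min → bracket < 30 mL/min.
50% of 200 mg = 100 mg

100 mg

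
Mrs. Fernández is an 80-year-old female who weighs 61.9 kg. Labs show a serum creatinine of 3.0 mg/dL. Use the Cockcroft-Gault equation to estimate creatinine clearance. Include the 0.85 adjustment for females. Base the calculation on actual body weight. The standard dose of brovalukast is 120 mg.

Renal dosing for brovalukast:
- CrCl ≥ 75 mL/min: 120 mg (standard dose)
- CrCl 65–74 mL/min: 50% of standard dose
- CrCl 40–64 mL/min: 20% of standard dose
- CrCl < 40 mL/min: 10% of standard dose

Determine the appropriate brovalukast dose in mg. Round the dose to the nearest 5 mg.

CrCl = (140 − 80) × 61.9 / (72 × 3) × 0.85 = 3714.0 / 216.00 × 0.85 ≈ 14.6 mL/min
CrCl ≈ 15 mL/min → bracket < 40 mL/min.
10% of 120 mg = 12 mg → 10 mg

10 mg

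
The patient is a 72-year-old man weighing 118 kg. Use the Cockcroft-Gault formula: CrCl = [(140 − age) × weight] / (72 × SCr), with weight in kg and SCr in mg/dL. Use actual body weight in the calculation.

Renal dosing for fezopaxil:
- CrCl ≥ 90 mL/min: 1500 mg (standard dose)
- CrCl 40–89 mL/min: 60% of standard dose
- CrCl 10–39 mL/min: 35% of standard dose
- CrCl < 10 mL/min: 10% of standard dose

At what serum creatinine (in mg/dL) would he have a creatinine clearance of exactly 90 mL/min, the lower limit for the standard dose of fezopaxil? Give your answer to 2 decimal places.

1.24 mg/dL

Standard dose requires CrCl ≥ 90 mL/min.
Set (140 − 72) × 118 / (72 × SCr) = 90
SCr = (140 − 72) × 118 / (72 × 90) = 1.238 mg/dL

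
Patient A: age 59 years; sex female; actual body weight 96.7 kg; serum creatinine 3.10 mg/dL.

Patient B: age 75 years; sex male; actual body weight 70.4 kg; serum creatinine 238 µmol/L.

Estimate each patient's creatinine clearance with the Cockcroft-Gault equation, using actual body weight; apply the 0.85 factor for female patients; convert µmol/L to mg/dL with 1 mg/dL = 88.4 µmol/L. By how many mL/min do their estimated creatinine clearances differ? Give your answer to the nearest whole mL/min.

Patient A: CrCl = (140 − 59) × 96.7 / (72 × 3.1) × 0.85 = 7832.7 / 223.20 × 0.85 ≈ 29.8 mL/min
Patient B: SCr = 238 / 88.4 = 2.692 mg/dL
Patient B: CrCl = (140 − 75) × 70.4 / (72 × 2.692) = 4576.0 / 193.82 ≈ 23.6 mL/min
|29.8 − 23.6| = 6.2 mL/min

6 mL/min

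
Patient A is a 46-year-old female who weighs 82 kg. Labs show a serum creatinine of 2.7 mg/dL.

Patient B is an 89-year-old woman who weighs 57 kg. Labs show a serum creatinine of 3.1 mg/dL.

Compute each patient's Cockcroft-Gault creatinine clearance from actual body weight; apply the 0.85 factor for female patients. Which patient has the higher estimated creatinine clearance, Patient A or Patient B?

Patient A

Patient A: CrCl = (140 − 46) × 82 / (72 × 2.7) × 0.85 = 7708.0 / 194.40 × 0.85 ≈ 33.7 mL/min
Patient B: CrCl = (140 − 89) × 57 / (72 × 3.1) × 0.85 = 2907.0 / 223.20 × 0.85 ≈ 11.1 mL/min
33.7 vs 11.1 mL/min → Patient A is higher.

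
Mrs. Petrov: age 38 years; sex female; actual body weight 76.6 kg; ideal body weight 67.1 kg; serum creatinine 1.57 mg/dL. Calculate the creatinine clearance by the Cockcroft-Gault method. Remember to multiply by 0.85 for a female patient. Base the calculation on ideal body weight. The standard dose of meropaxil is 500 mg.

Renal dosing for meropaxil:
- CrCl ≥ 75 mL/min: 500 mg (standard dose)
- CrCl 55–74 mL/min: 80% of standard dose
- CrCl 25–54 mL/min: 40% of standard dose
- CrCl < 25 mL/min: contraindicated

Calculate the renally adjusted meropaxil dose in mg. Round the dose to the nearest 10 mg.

CrCl = (140 − 38) × 67.1 / (72 × 1.57) × 0.85 = 6844.2 / 113.04 × 0.85 ≈ 51.5 mL/min
CrCl ≈ 51 mL/min → bracket 25–54 mL/min.
40% of 500 mg = 200 mg

200 mg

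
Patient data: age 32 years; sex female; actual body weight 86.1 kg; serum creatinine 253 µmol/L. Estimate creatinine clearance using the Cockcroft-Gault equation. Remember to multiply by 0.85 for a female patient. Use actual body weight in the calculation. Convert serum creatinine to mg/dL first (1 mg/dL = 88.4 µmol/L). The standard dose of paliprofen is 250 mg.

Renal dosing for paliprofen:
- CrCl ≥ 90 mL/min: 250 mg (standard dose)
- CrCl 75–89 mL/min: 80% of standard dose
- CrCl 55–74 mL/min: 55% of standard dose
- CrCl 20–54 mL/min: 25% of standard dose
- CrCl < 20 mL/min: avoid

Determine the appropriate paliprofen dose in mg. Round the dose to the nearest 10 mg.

60 mg

SCr = 253 / 88.4 = 2.862 mg/dL
CrCl = (140 − 32) × 86.1 / (72 × 2.862) × 0.85 = 9298.8 / 206.06 × 0.85 ≈ 38.4 mL/min
CrCl ≈ 38 mL/min → bracket 20–54 mL/min.
25% of 250 mg = 62.5 mg → 60 mg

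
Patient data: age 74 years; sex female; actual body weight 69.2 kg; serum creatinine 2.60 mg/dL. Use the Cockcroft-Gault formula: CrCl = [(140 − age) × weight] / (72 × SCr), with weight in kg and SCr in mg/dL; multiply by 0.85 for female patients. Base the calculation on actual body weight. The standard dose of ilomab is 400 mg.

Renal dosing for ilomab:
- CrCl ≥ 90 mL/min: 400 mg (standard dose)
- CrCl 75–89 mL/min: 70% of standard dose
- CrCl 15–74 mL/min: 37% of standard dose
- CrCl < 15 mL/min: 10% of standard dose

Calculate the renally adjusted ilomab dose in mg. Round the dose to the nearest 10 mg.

CrCl = (140 − 74) × 69.2 / (72 × 2.6) × 0.85 = 4567.2 / 187.20 × 0.85 ≈ 20.7 mL/min
CrCl ≈ 21 mL/min → bracket 15–74 mL/min.
37% of 400 mg = 148 mg → 150 mg

150 mg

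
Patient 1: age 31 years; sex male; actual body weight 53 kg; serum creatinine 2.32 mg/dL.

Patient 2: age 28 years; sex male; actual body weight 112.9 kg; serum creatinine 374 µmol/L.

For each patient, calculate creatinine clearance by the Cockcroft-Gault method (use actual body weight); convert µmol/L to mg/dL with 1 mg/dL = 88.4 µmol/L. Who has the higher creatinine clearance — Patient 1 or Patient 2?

Patient 2

Patient 1: CrCl = (140 − 31) × 53 / (72 × 2.32) = 5777.0 / 167.04 ≈ 34.6 mL/min
Patient 2: SCr = 374 / 88.4 = 4.231 mg/dL
Patient 2: CrCl = (140 − 28) × 112.9 / (72 × 4.231) = 12644.8 / 304.63 ≈ 41.5 mL/min
34.6 vs 41.5 mL/min → Patient 2 is higher.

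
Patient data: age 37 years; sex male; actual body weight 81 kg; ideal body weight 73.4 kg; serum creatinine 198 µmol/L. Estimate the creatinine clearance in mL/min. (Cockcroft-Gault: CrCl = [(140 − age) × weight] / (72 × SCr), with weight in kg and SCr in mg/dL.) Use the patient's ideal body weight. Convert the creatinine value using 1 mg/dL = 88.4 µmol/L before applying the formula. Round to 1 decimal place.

46.9 mL/min

SCr = 198 / 88.4 = 2.24 mg/dL
CrCl = (140 − 37) × 73.4 / (72 × 2.24) = 7560.2 / 161.28 ≈ 46.9 mL/min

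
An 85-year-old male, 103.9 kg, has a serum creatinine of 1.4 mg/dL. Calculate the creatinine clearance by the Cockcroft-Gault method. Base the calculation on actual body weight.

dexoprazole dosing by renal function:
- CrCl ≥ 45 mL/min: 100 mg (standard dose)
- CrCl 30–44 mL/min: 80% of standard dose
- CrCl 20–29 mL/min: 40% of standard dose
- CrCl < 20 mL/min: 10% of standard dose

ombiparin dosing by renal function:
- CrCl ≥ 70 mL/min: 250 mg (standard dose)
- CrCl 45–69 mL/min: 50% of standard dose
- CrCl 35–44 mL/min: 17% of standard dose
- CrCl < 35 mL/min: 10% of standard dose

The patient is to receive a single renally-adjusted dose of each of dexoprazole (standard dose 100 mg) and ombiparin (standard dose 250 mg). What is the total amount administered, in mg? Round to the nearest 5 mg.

CrCl = (140 − 85) × 103.9 / (72 × 1.4) = 5714.5 / 100.80 ≈ 56.7 mL/min
CrCl ≈ 57 mL/min.
dexoprazole: ≥ 45 mL/min → 100% of 100 mg = 100 mg.
ombiparin: 45–69 mL/min → 50% of 250 mg = 125 mg.
Total = 100 + 125 = 225 mg.

225 mg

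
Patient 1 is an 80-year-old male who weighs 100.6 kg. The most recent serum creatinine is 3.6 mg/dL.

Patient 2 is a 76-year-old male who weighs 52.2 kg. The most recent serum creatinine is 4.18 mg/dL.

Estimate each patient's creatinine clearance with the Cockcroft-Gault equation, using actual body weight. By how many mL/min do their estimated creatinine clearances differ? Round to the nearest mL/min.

Patient 1: CrCl = (140 − 80) × 100.6 / (72 × 3.6) = 6036.0 / 259.20 ≈ 23.3 mL/min
Patient 2: CrCl = (140 − 76) × 52.2 / (72 × 4.18) = 3340.8 / 300.96 ≈ 11.1 mL/min
|23.3 − 11.1| = 12.2 mL/min

12 mL/min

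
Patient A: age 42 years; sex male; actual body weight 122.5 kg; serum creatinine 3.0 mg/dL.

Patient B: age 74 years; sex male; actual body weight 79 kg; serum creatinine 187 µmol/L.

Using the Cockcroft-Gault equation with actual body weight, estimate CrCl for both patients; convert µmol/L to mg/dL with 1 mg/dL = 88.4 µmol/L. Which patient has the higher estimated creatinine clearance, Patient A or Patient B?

Patient A

Patient A: CrCl = (140 − 42) × 122.5 / (72 × 3) = 12005.0 / 216.00 ≈ 55.6 mL/min
Patient B: SCr = 187 / 88.4 = 2.115 mg/dL
Patient B: CrCl = (140 − 74) × 79 / (72 × 2.115) = 5214.0 / 152.28 ≈ 34.2 mL/min
55.6 vs 34.2 mL/min → Patient A is higher.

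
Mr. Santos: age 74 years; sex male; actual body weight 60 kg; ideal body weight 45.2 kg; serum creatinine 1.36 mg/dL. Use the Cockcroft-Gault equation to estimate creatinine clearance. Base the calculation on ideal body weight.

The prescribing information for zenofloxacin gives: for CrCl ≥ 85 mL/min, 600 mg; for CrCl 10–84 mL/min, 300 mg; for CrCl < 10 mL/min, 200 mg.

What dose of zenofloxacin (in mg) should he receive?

300 mg

CrCl = (140 − 74) × 45.2 / (72 × 1.36) = 2983.2 / 97.92 ≈ 30.5 mL/min
CrCl ≈ 30 mL/min → bracket 10–84 mL/min.
Dose for this bracket: 300 mg.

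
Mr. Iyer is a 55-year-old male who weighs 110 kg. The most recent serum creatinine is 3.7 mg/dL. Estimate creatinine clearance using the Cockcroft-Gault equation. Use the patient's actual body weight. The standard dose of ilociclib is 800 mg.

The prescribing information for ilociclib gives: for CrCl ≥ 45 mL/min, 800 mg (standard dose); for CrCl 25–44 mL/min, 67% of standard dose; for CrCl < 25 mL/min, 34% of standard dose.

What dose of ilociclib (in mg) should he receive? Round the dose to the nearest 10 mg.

CrCl = (140 − 55) × 110 / (72 × 3.7) = 9350.0 / 266.40 ≈ 35.1 mL/min
CrCl ≈ 35 mL/min → bracket 25–44 mL/min.
67% of 800 mg = 536 mg → 540 mg

540 mg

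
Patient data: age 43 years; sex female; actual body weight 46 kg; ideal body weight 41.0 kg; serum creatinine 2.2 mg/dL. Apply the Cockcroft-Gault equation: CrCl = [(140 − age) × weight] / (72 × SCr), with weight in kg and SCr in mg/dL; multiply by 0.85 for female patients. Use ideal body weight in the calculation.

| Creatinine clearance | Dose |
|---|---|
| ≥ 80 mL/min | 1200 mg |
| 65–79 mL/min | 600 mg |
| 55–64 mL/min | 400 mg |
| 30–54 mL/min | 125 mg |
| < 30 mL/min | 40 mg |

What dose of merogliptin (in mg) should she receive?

CrCl = (140 − 43) × 41 / (72 × 2.2) × 0.85 = 3977.0 / 158.40 × 0.85 ≈ 21.3 mL/min
CrCl ≈ 21 mL/min → bracket < 30 mL/min.
Dose for this bracket: 40 mg.

40 mg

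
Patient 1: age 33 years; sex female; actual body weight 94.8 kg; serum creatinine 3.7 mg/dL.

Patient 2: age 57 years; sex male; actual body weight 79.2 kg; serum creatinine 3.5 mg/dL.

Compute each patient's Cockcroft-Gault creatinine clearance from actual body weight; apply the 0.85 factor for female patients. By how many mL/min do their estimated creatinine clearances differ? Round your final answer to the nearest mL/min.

6 mL/min

Patient 1: CrCl = (140 − 33) × 94.8 / (72 × 3.7) × 0.85 = 10143.6 / 266.40 × 0.85 ≈ 32.4 mL/min
Patient 2: CrCl = (140 − 57) × 79.2 / (72 × 3.5) = 6573.6 / 252.00 ≈ 26.1 mL/min
|32.4 − 26.1| = 6.3 mL/min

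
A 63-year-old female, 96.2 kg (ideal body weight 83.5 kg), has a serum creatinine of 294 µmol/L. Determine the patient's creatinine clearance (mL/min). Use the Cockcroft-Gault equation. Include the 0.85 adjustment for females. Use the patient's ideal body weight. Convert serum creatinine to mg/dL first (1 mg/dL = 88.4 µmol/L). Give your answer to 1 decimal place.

SCr = 294 / 88.4 = 3.326 mg/dL
CrCl = (140 − 63) × 83.5 / (72 × 3.326) × 0.85 = 6429.5 / 239.47 × 0.85 ≈ 22.8 mL/min

22.8 mL/min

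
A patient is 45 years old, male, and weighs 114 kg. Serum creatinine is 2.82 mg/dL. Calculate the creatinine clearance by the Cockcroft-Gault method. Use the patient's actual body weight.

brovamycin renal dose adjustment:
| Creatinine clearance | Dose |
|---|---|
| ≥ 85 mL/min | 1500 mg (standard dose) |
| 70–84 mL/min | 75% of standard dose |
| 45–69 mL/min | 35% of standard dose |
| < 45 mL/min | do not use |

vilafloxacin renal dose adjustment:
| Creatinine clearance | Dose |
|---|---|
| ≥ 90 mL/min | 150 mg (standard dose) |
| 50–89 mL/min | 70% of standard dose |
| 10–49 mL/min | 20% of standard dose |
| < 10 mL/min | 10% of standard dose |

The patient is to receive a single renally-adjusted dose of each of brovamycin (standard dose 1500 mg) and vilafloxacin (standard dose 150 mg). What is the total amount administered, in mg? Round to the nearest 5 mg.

630 mg

CrCl = (140 − 45) × 114 / (72 × 2.82) = 10830.0 / 203.04 ≈ 53.3 mL/min
CrCl ≈ 53 mL/min.
brovamycin: 45–69 mL/min → 35% of 1500 mg = 525 mg.
vilafloxacin: 50–89 mL/min → 70% of 150 mg = 105 mg.
Total = 525 + 105 = 630 mg.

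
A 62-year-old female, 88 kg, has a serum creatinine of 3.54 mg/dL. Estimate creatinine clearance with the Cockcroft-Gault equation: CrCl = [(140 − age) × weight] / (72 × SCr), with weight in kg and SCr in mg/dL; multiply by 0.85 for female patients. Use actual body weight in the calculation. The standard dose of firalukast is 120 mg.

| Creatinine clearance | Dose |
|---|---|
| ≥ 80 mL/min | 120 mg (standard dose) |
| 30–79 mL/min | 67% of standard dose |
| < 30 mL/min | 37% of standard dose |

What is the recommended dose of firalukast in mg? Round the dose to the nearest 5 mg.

CrCl = (140 − 62) × 88 / (72 × 3.54) × 0.85 = 6864.0 / 254.88 × 0.85 ≈ 22.9 mL/min
CrCl ≈ 23 mL/min → bracket < 30 mL/min.
37% of 120 mg = 44.4 mg → 45 mg

45 mg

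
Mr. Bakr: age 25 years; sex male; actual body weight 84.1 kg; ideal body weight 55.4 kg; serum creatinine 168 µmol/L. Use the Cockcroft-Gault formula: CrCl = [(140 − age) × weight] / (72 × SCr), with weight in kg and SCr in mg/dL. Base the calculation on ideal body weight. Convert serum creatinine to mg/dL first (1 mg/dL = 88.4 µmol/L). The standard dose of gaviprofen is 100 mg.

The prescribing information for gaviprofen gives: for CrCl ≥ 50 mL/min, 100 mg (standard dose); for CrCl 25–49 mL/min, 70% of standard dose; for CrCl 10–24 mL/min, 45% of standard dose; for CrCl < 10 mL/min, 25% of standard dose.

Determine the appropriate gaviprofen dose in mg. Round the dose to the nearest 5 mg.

70 mg

SCr = 168 / 88.4 = 1.9 mg/dL
CrCl = (140 − 25) × 55.4 / (72 × 1.9) = 6371.0 / 136.80 ≈ 46.6 mL/min
CrCl ≈ 47 mL/min → bracket 25–49 mL/min.
70% of 100 mg = 70 mg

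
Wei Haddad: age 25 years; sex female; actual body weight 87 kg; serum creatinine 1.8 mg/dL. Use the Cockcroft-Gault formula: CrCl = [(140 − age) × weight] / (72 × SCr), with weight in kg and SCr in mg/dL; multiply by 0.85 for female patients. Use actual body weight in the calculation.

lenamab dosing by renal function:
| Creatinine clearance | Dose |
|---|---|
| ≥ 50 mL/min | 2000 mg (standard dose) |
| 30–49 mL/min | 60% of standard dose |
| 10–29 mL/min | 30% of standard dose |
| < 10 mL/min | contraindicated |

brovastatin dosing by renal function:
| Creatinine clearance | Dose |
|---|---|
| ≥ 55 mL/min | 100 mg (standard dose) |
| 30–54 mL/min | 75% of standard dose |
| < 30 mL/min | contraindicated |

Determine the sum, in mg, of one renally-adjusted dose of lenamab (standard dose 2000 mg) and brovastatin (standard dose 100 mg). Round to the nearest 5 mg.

2100 mg

CrCl = (140 − 25) × 87 / (72 × 1.8) × 0.85 = 10005.0 / 129.60 × 0.85 ≈ 65.6 mL/min
CrCl ≈ 66 mL/min.
lenamab: ≥ 50 mL/min → 100% of 2000 mg = 2000 mg.
brovastatin: ≥ 55 mL/min → 100% of 100 mg = 100 mg.
Total = 2000 + 100 = 2100 mg.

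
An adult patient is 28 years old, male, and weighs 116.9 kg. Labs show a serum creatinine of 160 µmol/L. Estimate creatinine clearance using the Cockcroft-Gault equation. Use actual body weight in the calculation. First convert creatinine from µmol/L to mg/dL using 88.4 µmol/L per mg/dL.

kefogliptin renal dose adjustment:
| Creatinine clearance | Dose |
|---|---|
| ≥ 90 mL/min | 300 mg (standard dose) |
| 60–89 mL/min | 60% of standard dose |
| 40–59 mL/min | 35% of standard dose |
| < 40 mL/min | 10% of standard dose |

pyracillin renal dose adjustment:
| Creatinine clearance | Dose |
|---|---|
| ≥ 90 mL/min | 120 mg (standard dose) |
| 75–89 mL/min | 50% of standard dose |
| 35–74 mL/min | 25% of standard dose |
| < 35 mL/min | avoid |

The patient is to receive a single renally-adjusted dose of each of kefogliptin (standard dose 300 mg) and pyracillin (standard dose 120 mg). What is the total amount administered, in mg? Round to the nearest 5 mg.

420 mg

SCr = 160 / 88.4 = 1.81 mg/dL
CrCl = (140 − 28) × 116.9 / (72 × 1.81) = 13092.8 / 130.32 ≈ 100.5 mL/min
CrCl ≈ 100 mL/min.
kefogliptin: ≥ 90 mL/min → 100% of 300 mg = 300 mg.
pyracillin: ≥ 90 mL/min → 100% of 120 mg = 120 mg.
Total = 300 + 120 = 420 mg.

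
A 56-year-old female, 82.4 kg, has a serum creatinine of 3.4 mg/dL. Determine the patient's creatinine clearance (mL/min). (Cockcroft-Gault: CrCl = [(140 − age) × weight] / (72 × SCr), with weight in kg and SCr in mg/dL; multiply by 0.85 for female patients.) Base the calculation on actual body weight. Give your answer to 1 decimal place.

CrCl = (140 − 56) × 82.4 / (72 × 3.4) × 0.85 = 6921.6 / 244.80 × 0.85 ≈ 24.0 mL/min

24.0 mL/min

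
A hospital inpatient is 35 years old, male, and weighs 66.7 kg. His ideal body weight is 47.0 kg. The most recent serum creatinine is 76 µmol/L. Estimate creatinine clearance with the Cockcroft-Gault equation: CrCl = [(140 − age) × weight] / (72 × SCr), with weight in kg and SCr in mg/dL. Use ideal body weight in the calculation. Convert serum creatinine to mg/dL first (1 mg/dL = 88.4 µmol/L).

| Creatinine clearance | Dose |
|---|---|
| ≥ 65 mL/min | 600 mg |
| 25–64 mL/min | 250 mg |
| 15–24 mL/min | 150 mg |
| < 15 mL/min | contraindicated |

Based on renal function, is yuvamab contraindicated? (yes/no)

SCr = 76 / 88.4 = 0.86 mg/dL
CrCl = (140 − 35) × 47 / (72 × 0.86) = 4935.0 / 61.92 ≈ 79.7 mL/min
CrCl ≈ 80 mL/min, which is ≥ 15 mL/min.

no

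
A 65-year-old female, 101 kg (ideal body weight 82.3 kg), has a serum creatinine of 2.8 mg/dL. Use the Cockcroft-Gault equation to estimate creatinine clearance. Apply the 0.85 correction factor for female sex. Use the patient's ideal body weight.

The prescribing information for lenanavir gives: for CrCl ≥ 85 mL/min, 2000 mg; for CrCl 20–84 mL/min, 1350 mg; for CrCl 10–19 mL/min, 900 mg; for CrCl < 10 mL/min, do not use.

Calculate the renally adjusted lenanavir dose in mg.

1350 mg

CrCl = (140 − 65) × 82.3 / (72 × 2.8) × 0.85 = 6172.5 / 201.60 × 0.85 ≈ 26.0 mL/min
CrCl ≈ 26 mL/min → bracket 20–84 mL/min.
Dose for this bracket: 1350 mg.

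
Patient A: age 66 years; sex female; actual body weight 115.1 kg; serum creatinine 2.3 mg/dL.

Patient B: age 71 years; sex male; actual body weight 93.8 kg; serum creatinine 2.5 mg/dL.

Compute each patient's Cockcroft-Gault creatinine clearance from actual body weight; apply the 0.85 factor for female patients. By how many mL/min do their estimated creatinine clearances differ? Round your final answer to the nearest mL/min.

8 mL/min

Patient A: CrCl = (140 − 66) × 115.1 / (72 × 2.3) × 0.85 = 8517.4 / 165.60 × 0.85 ≈ 43.7 mL/min
Patient B: CrCl = (140 − 71) × 93.8 / (72 × 2.5) = 6472.2 / 180.00 ≈ 36.0 mL/min
|43.7 − 36.0| = 7.7 mL/min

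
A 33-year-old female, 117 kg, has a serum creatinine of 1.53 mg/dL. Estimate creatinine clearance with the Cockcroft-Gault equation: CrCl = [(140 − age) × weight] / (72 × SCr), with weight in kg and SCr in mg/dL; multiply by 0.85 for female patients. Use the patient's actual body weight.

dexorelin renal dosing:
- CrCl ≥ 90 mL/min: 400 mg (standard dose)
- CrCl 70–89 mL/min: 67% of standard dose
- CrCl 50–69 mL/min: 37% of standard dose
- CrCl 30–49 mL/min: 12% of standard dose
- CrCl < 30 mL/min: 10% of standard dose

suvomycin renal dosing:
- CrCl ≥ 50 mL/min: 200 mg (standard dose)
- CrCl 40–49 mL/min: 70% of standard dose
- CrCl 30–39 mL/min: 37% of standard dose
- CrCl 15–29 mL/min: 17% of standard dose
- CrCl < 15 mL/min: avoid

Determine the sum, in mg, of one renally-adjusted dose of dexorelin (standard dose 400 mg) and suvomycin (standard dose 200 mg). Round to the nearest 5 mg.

CrCl = (140 − 33) × 117 / (72 × 1.53) × 0.85 = 12519.0 / 110.16 × 0.85 ≈ 96.6 mL/min
CrCl ≈ 97 mL/min.
dexorelin: ≥ 90 mL/min → 100% of 400 mg = 400 mg.
suvomycin: ≥ 50 mL/min → 100% of 200 mg = 200 mg.
Total = 400 + 200 = 600 mg.

600 mg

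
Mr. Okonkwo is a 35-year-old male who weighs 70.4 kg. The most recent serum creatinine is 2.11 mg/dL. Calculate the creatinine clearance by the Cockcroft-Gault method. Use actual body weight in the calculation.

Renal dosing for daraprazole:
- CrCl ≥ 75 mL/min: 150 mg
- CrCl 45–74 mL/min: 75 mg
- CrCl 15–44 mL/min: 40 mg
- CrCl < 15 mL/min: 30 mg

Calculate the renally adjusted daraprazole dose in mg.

75 mg

CrCl = (140 − 35) × 70.4 / (72 × 2.11) = 7392.0 / 151.92 ≈ 48.7 mL/min
CrCl ≈ 49 mL/min → bracket 45–74 mL/min.
Dose for this bracket: 75 mg.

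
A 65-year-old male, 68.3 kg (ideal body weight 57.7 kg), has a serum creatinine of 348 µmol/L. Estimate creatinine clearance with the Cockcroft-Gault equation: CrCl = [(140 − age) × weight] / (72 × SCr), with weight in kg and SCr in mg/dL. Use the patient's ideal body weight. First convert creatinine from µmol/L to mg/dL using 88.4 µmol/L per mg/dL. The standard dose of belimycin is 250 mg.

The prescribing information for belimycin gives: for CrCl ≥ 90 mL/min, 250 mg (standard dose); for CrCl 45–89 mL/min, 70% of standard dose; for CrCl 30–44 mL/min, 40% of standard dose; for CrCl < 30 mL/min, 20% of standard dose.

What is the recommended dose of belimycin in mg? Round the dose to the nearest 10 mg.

50 mg

SCr = 348 / 88.4 = 3.937 mg/dL
CrCl = (140 − 65) × 57.7 / (72 × 3.937) = 4327.5 / 283.46 ≈ 15.3 mL/min
CrCl ≈ 15 mL/min → bracket < 30 mL/min.
20% of 250 mg = 50 mg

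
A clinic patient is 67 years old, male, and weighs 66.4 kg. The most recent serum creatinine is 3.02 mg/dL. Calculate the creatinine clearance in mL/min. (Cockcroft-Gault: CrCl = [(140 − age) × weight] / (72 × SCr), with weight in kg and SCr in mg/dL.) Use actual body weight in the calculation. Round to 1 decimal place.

CrCl = (140 − 67) × 66.4 / (72 × 3.02) = 4847.2 / 217.44 ≈ 22.3 mL/min

22.3 mL/min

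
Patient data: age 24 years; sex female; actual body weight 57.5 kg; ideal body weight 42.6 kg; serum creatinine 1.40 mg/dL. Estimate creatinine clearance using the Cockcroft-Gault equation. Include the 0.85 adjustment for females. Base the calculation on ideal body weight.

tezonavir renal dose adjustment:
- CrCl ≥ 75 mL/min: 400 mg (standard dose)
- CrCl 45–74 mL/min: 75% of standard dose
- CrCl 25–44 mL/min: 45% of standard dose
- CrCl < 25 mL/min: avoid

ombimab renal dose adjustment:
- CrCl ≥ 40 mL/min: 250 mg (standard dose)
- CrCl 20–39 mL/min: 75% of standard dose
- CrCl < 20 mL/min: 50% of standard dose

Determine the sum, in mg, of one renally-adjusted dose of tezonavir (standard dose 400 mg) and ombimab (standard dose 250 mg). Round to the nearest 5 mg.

CrCl = (140 − 24) × 42.6 / (72 × 1.4) × 0.85 = 4941.6 / 100.80 × 0.85 ≈ 41.7 mL/min
CrCl ≈ 42 mL/min.
tezonavir: 25–44 mL/min → 45% of 400 mg = 180 mg.
ombimab: ≥ 40 mL/min → 100% of 250 mg = 250 mg.
Total = 180 + 250 = 430 mg.

430 mg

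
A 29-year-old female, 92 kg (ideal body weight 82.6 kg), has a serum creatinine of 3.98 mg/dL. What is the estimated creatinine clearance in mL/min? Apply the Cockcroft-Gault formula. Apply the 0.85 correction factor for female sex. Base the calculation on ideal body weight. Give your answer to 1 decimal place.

27.2 mL/min

CrCl = (140 − 29) × 82.6 / (72 × 3.98) × 0.85 = 9168.6 / 286.56 × 0.85 ≈ 27.2 mL/min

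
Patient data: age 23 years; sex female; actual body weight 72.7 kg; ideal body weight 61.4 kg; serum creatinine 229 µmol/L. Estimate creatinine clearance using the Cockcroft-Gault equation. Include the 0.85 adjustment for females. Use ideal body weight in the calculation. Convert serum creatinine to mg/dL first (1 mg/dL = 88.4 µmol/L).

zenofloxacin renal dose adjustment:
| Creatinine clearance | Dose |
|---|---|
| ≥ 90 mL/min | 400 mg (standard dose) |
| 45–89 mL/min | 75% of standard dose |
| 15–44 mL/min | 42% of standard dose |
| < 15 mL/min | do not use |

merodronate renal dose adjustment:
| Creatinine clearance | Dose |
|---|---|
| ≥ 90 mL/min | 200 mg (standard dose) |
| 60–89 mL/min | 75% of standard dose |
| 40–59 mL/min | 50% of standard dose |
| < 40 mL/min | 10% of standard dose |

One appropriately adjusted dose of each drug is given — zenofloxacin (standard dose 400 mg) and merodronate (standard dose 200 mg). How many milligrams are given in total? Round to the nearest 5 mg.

190 mg

SCr = 229 / 88.4 = 2.59 mg/dL
CrCl = (140 − 23) × 61.4 / (72 × 2.59) × 0.85 = 7183.8 / 186.48 × 0.85 ≈ 32.7 mL/min
CrCl ≈ 33 mL/min.
zenofloxacin: 15–44 mL/min → 42% of 400 mg = 168 mg.
merodronate: < 40 mL/min → 10% of 200 mg = 20 mg.
Total = 168 + 20 = 188 mg.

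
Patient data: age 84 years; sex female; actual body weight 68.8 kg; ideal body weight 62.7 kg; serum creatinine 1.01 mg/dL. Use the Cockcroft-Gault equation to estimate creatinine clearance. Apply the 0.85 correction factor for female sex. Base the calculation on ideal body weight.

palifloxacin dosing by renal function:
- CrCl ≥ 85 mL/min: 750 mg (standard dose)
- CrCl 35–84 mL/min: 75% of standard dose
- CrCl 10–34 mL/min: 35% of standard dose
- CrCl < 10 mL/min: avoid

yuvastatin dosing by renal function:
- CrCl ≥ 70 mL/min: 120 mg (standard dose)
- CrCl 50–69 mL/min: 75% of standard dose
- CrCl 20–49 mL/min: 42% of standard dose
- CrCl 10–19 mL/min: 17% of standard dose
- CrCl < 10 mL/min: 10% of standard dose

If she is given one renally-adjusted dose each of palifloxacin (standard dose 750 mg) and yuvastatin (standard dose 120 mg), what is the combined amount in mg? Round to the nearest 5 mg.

615 mg

CrCl = (140 − 84) × 62.7 / (72 × 1.01) × 0.85 = 3511.2 / 72.72 × 0.85 ≈ 41.0 mL/min
CrCl ≈ 41 mL/min.
palifloxacin: 35–84 mL/min → 75% of 750 mg = 562.5 mg.
yuvastatin: 20–49 mL/min → 42% of 120 mg = 50.4 mg.
Total = 562.5 + 50.4 = 612.9 mg.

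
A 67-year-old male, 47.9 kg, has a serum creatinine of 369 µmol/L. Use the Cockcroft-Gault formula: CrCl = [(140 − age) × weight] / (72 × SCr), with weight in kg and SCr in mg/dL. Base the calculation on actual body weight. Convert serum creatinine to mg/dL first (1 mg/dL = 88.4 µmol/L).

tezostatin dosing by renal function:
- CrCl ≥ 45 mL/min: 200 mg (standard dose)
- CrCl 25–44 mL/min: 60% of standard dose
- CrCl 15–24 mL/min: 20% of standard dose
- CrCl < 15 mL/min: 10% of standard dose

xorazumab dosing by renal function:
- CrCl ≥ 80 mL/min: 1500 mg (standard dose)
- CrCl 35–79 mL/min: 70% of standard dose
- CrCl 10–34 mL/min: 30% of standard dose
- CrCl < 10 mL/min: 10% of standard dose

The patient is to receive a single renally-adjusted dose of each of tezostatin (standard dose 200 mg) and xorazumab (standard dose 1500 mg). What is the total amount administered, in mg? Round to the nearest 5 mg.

470 mg

SCr = 369 / 88.4 = 4.174 mg/dL
CrCl = (140 − 67) × 47.9 / (72 × 4.174) = 3496.7 / 300.53 ≈ 11.6 mL/min
CrCl ≈ 12 mL/min.
tezostatin: < 15 mL/min → 10% of 200 mg = 20 mg.
xorazumab: 10–34 mL/min → 30% of 1500 mg = 450 mg.
Total = 20 + 450 = 470 mg.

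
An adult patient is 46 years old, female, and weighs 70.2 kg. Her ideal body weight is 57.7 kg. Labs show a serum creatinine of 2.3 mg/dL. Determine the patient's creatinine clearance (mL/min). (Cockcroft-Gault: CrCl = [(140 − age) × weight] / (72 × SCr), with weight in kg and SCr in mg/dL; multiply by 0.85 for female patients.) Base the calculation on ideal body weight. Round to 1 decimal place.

27.8 mL/min

CrCl = (140 − 46) × 57.7 / (72 × 2.3) × 0.85 = 5423.8 / 165.60 × 0.85 ≈ 27.8 mL/min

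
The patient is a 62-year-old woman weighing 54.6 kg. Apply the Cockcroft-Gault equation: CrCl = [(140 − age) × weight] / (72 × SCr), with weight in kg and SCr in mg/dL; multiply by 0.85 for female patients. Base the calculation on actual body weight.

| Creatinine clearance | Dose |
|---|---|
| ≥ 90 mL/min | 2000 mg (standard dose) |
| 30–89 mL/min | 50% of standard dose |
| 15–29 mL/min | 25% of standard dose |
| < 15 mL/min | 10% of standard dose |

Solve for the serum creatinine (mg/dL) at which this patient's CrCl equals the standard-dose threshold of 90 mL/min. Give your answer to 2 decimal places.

0.56 mg/dL

Standard dose requires CrCl ≥ 90 mL/min.
Set (140 − 62) × 54.6 × 0.85 / (72 × SCr) = 90
SCr = (140 − 62) × 54.6 × 0.85 / (72 × 90) = 0.559 mg/dL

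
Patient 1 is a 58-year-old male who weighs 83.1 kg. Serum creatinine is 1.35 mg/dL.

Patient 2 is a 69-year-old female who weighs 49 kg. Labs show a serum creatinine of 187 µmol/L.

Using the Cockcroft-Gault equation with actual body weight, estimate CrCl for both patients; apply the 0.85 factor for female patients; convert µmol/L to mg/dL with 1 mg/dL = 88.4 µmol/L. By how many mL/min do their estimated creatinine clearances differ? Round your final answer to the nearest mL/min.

Patient 1: CrCl = (140 − 58) × 83.1 / (72 × 1.35) = 6814.2 / 97.20 ≈ 70.1 mL/min
Patient 2: SCr = 187 / 88.4 = 2.115 mg/dL
Patient 2: CrCl = (140 − 69) × 49 / (72 × 2.115) × 0.85 = 3479.0 / 152.28 × 0.85 ≈ 19.4 mL/min
|70.1 − 19.4| = 50.7 mL/min

51 mL/min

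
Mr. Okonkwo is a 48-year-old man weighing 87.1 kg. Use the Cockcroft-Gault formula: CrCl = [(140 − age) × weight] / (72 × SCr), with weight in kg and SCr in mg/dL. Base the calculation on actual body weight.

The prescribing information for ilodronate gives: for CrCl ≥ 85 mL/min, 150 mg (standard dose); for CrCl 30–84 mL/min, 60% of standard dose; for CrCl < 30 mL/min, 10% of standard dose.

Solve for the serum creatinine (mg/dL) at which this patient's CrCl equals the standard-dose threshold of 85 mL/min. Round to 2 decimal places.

1.31 mg/dL

Standard dose requires CrCl ≥ 85 mL/min.
Set (140 − 48) × 87.1 / (72 × SCr) = 85
SCr = (140 − 48) × 87.1 / (72 × 85) = 1.309 mg/dL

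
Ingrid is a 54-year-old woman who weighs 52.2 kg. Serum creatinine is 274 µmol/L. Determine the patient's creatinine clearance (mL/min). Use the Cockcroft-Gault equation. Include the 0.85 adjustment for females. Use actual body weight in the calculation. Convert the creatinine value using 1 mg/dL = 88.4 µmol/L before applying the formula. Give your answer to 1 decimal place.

SCr = 274 / 88.4 = 3.1 mg/dL
CrCl = (140 − 54) × 52.2 / (72 × 3.1) × 0.85 = 4489.2 / 223.20 × 0.85 ≈ 17.1 mL/min

17.1 mL/min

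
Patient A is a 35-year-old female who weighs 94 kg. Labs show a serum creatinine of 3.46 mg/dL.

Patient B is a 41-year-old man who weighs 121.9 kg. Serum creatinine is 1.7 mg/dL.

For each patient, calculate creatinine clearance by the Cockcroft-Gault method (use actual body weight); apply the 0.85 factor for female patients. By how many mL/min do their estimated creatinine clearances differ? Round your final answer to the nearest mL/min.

Patient A: CrCl = (140 − 35) × 94 / (72 × 3.46) × 0.85 = 9870.0 / 249.12 × 0.85 ≈ 33.7 mL/min
Patient B: CrCl = (140 − 41) × 121.9 / (72 × 1.7) = 12068.1 / 122.40 ≈ 98.6 mL/min
|33.7 − 98.6| = 64.9 mL/min

65 mL/min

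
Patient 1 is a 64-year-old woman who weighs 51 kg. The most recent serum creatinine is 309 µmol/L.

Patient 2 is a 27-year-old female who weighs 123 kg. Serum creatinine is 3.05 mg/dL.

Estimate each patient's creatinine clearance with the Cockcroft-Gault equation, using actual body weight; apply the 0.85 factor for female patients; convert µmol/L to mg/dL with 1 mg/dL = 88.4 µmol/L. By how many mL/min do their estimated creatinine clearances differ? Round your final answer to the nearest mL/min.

41 mL/min

Patient 1: SCr = 309 / 88.4 = 3.495 mg/dL
Patient 1: CrCl = (140 − 64) × 51 / (72 × 3.495) × 0.85 = 3876.0 / 251.64 × 0.85 ≈ 13.1 mL/min
Patient 2: CrCl = (140 − 27) × 123 / (72 × 3.05) × 0.85 = 13899.0 / 219.60 × 0.85 ≈ 53.8 mL/min
|13.1 − 53.8| = 40.7 mL/min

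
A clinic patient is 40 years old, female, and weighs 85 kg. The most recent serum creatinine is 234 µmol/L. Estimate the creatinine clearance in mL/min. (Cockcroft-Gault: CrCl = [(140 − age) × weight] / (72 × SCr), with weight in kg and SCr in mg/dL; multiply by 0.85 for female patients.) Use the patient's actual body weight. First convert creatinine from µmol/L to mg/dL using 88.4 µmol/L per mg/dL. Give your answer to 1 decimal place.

37.9 mL/min

SCr = 234 / 88.4 = 2.647 mg/dL
CrCl = (140 − 40) × 85 / (72 × 2.647) × 0.85 = 8500.0 / 190.58 × 0.85 ≈ 37.9 mL/min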